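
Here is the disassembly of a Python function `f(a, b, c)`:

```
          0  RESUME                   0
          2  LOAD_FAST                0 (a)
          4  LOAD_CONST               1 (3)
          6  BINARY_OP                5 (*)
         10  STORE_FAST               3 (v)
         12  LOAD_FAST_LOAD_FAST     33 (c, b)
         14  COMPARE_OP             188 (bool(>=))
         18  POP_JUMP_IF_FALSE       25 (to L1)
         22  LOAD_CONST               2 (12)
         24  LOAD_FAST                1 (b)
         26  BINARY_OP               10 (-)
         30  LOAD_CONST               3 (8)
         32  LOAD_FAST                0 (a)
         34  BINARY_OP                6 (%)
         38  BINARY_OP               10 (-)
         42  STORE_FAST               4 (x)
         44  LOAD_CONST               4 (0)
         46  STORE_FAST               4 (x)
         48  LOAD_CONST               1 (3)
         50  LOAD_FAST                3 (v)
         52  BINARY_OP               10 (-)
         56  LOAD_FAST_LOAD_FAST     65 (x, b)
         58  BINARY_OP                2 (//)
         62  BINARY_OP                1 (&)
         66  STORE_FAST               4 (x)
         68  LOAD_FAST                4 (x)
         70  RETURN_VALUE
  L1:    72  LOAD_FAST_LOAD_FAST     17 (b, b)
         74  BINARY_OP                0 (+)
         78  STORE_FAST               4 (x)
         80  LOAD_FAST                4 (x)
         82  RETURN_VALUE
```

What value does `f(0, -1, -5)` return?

-2

LOAD_FAST a → push 0. Stack: [0]
LOAD_CONST → push 3. Stack: [0, 3]
BINARY_OP * → 0 * 3 = 0. Stack: [0]
STORE_FAST v → v=0. Stack: []
LOAD_FAST_LOAD_FAST c,b → push -5,-1. Stack: [-5, -1]
COMPARE_OP bool(>=) → -5 vs -1 = False. Stack: [False]
POP_JUMP_IF_FALSE → pop False; jump. Stack: []
LOAD_FAST_LOAD_FAST b,b → push -1,-1. Stack: [-1, -1]
BINARY_OP + → -1 + -1 = -2. Stack: [-2]
STORE_FAST x → x=-2. Stack: []
LOAD_FAST x → push -2. Stack: [-2]
RETURN_VALUE → return -2.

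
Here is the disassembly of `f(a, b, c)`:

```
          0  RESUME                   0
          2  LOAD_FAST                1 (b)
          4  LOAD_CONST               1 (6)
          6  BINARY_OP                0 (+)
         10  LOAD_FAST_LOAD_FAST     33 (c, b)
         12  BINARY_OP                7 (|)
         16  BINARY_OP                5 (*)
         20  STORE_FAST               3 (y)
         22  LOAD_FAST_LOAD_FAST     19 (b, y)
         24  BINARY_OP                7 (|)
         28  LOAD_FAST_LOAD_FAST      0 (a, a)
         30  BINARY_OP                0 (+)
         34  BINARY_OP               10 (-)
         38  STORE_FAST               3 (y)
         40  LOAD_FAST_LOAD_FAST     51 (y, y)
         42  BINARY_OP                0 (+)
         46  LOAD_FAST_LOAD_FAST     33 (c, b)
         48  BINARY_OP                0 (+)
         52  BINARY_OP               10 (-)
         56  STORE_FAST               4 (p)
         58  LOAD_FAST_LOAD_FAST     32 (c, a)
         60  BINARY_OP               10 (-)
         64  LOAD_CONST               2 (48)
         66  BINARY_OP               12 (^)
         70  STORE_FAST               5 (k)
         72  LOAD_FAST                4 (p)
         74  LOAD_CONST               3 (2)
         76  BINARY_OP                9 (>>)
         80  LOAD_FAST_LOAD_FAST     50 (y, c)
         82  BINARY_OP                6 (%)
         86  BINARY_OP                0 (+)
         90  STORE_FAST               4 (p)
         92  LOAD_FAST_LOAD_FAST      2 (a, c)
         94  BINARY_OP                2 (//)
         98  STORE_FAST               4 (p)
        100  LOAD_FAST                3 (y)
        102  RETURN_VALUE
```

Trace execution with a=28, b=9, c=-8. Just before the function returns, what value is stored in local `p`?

-4

LOAD_FAST b → push 9. Stack: [9]
LOAD_CONST → push 6. Stack: [9, 6]
BINARY_OP + → 9 + 6 = 15. Stack: [15]
LOAD_FAST_LOAD_FAST c,b → push -8,9. Stack: [15, -8, 9]
BINARY_OP | → -8 | 9 = -7. Stack: [15, -7]
BINARY_OP * → 15 * -7 = -105. Stack: [-105]
STORE_FAST y → y=-105. Stack: []
LOAD_FAST_LOAD_FAST b,y → push 9,-105. Stack: [9, -105]
BINARY_OP | → 9 | -105 = -97. Stack: [-97]
LOAD_FAST_LOAD_FAST a,a → push 28,28. Stack: [-97, 28, 28]
BINARY_OP + → 28 + 28 = 56. Stack: [-97, 56]
BINARY_OP - → -97 - 56 = -153. Stack: [-153]
STORE_FAST y → y=-153. Stack: []
LOAD_FAST_LOAD_FAST y,y → push -153,-153. Stack: [-153, -153]
BINARY_OP + → -153 + -153 = -306. Stack: [-306]
LOAD_FAST_LOAD_FAST c,b → push -8,9. Stack: [-306, -8, 9]
BINARY_OP + → -8 + 9 = 1. Stack: [-306, 1]
BINARY_OP - → -306 - 1 = -307. Stack: [-307]
STORE_FAST p → p=-307. Stack: []
LOAD_FAST_LOAD_FAST c,a → push -8,28. Stack: [-8, 28]
BINARY_OP - → -8 - 28 = -36. Stack: [-36]
LOAD_CONST → push 48. Stack: [-36, 48]
BINARY_OP ^ → -36 ^ 48 = -20. Stack: [-20]
STORE_FAST k → k=-20. Stack: []
LOAD_FAST p → push -307. Stack: [-307]
LOAD_CONST → push 2. Stack: [-307, 2]
BINARY_OP >> → -307 >> 2 = -77. Stack: [-77]
LOAD_FAST_LOAD_FAST y,c → push -153,-8. Stack: [-77, -153, -8]
BINARY_OP % → -153 % -8 = -1. Stack: [-77, -1]
BINARY_OP + → -77 + -1 = -78. Stack: [-78]
STORE_FAST p → p=-78. Stack: []
LOAD_FAST_LOAD_FAST a,c → push 28,-8. Stack: [28, -8]
BINARY_OP // → 28 // -8 = -4. Stack: [-4]
STORE_FAST p → p=-4. Stack: []
LOAD_FAST y → push -153. Stack: [-153]
RETURN_VALUE → return -153.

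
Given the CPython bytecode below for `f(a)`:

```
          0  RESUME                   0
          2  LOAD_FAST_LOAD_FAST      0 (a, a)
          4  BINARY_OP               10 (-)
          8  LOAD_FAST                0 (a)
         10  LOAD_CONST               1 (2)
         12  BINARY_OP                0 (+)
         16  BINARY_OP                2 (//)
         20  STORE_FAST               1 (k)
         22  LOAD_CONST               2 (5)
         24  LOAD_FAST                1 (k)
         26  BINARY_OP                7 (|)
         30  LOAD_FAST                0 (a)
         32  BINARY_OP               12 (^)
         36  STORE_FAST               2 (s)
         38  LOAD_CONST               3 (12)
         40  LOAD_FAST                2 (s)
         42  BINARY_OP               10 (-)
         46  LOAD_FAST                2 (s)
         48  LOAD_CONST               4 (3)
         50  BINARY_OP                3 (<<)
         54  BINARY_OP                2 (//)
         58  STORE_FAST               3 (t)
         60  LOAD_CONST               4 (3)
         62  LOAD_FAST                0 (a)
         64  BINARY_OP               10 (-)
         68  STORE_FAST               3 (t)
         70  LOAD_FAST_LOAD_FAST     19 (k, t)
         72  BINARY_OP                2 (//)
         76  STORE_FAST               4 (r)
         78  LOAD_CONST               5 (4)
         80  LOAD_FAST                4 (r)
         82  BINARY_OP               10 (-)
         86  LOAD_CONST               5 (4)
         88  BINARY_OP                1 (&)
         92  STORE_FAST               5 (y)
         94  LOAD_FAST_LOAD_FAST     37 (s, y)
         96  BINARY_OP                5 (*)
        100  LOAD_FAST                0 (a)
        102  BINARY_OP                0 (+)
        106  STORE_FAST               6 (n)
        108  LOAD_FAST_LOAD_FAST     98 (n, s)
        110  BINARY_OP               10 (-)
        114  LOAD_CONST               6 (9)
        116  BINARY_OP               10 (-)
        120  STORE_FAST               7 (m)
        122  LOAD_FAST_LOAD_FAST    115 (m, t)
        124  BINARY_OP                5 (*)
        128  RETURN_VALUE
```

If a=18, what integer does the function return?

-1170

LOAD_FAST_LOAD_FAST a,a → push 18,18. Stack: [18, 18]
BINARY_OP - → 18 - 18 = 0. Stack: [0]
LOAD_FAST a → push 18. Stack: [0, 18]
LOAD_CONST → push 2. Stack: [0, 18, 2]
BINARY_OP + → 18 + 2 = 20. Stack: [0, 20]
BINARY_OP // → 0 // 20 = 0. Stack: [0]
STORE_FAST k → k=0. Stack: []
LOAD_CONST → push 5. Stack: [5]
LOAD_FAST k → push 0. Stack: [5, 0]
BINARY_OP | → 5 | 0 = 5. Stack: [5]
LOAD_FAST a → push 18. Stack: [5, 18]
BINARY_OP ^ → 5 ^ 18 = 23. Stack: [23]
STORE_FAST s → s=23. Stack: []
LOAD_CONST → push 12. Stack: [12]
LOAD_FAST s → push 23. Stack: [12, 23]
BINARY_OP - → 12 - 23 = -11. Stack: [-11]
LOAD_FAST s → push 23. Stack: [-11, 23]
LOAD_CONST → push 3. Stack: [-11, 23, 3]
BINARY_OP << → 23 << 3 = 184. Stack: [-11, 184]
BINARY_OP // → -11 // 184 = -1. Stack: [-1]
STORE_FAST t → t=-1. Stack: []
LOAD_CONST → push 3. Stack: [3]
LOAD_FAST a → push 18. Stack: [3, 18]
BINARY_OP - → 3 - 18 = -15. Stack: [-15]
STORE_FAST t → t=-15. Stack: []
LOAD_FAST_LOAD_FAST k,t → push 0,-15. Stack: [0, -15]
BINARY_OP // → 0 // -15 = 0. Stack: [0]
STORE_FAST r → r=0. Stack: []
LOAD_CONST → push 4. Stack: [4]
LOAD_FAST r → push 0. Stack: [4, 0]
BINARY_OP - → 4 - 0 = 4. Stack: [4]
LOAD_CONST → push 4. Stack: [4, 4]
BINARY_OP & → 4 & 4 = 4. Stack: [4]
STORE_FAST y → y=4. Stack: []
LOAD_FAST_LOAD_FAST s,y → push 23,4. Stack: [23, 4]
BINARY_OP * → 23 * 4 = 92. Stack: [92]
LOAD_FAST a → push 18. Stack: [92, 18]
BINARY_OP + → 92 + 18 = 110. Stack: [110]
STORE_FAST n → n=110. Stack: []
LOAD_FAST_LOAD_FAST n,s → push 110,23. Stack: [110, 23]
BINARY_OP - → 110 - 23 = 87. Stack: [87]
LOAD_CONST → push 9. Stack: [87, 9]
BINARY_OP - → 87 - 9 = 78. Stack: [78]
STORE_FAST m → m=78. Stack: []
LOAD_FAST_LOAD_FAST m,t → push 78,-15. Stack: [78, -15]
BINARY_OP * → 78 * -15 = -1170. Stack: [-1170]
RETURN_VALUE → return -1170.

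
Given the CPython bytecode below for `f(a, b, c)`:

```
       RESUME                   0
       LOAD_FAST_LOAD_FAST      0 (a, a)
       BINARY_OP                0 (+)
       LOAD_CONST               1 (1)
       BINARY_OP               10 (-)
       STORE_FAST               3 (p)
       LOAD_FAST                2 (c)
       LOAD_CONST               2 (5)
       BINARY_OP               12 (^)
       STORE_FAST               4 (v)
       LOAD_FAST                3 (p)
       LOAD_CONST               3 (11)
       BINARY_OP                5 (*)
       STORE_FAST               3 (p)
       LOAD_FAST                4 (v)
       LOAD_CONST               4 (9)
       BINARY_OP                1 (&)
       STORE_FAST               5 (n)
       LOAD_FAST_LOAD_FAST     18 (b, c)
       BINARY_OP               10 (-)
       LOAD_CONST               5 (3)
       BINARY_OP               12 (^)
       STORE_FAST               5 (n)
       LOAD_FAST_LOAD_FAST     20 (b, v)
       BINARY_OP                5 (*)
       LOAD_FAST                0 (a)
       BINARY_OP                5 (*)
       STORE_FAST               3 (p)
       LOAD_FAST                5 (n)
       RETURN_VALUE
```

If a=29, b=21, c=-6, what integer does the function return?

LOAD_FAST_LOAD_FAST a,a → push 29,29. Stack: [29, 29]
BINARY_OP + → 29 + 29 = 58. Stack: [58]
LOAD_CONST → push 1. Stack: [58, 1]
BINARY_OP - → 58 - 1 = 57. Stack: [57]
STORE_FAST p → p=57. Stack: []
LOAD_FAST c → push -6. Stack: [-6]
LOAD_CONST → push 5. Stack: [-6, 5]
BINARY_OP ^ → -6 ^ 5 = -1. Stack: [-1]
STORE_FAST v → v=-1. Stack: []
LOAD_FAST p → push 57. Stack: [57]
LOAD_CONST → push 11. Stack: [57, 11]
BINARY_OP * → 57 * 11 = 627. Stack: [627]
STORE_FAST p → p=627. Stack: []
LOAD_FAST v → push -1. Stack: [-1]
LOAD_CONST → push 9. Stack: [-1, 9]
BINARY_OP & → -1 & 9 = 9. Stack: [9]
STORE_FAST n → n=9. Stack: []
LOAD_FAST_LOAD_FAST b,c → push 21,-6. Stack: [21, -6]
BINARY_OP - → 21 - -6 = 27. Stack: [27]
LOAD_CONST → push 3. Stack: [27, 3]
BINARY_OP ^ → 27 ^ 3 = 24. Stack: [24]
STORE_FAST n → n=24. Stack: []
LOAD_FAST_LOAD_FAST b,v → push 21,-1. Stack: [21, -1]
BINARY_OP * → 21 * -1 = -21. Stack: [-21]
LOAD_FAST a → push 29. Stack: [-21, 29]
BINARY_OP * → -21 * 29 = -609. Stack: [-609]
STORE_FAST p → p=-609. Stack: []
LOAD_FAST n → push 24. Stack: [24]
RETURN_VALUE → return 24.

24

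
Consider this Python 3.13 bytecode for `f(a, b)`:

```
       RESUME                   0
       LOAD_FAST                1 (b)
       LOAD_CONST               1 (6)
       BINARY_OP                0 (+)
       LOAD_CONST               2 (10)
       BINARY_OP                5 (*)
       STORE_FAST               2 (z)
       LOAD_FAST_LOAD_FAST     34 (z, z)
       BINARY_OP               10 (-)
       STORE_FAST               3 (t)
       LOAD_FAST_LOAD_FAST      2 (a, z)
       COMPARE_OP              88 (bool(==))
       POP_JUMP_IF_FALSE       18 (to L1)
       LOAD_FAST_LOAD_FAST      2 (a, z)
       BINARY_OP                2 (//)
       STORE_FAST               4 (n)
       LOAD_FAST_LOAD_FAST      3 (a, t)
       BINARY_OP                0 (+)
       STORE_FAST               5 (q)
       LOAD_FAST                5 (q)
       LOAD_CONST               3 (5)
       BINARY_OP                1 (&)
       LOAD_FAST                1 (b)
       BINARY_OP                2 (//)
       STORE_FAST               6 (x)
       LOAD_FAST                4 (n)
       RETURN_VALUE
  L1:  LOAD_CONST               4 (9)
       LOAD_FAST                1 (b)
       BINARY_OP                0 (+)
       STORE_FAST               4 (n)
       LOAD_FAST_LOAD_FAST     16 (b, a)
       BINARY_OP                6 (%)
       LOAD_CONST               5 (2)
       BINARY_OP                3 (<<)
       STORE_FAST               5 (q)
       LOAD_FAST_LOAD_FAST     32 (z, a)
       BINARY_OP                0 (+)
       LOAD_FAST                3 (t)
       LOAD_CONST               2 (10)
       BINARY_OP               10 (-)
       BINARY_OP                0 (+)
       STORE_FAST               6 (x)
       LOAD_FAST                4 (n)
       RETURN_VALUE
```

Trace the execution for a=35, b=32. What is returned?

41

LOAD_FAST b → push 32. Stack: [32]
LOAD_CONST → push 6. Stack: [32, 6]
BINARY_OP + → 32 + 6 = 38. Stack: [38]
LOAD_CONST → push 10. Stack: [38, 10]
BINARY_OP * → 38 * 10 = 380. Stack: [380]
STORE_FAST z → z=380. Stack: []
LOAD_FAST_LOAD_FAST z,z → push 380,380. Stack: [380, 380]
BINARY_OP - → 380 - 380 = 0. Stack: [0]
STORE_FAST t → t=0. Stack: []
LOAD_FAST_LOAD_FAST a,z → push 35,380. Stack: [35, 380]
COMPARE_OP bool(==) → 35 vs 380 = False. Stack: [False]
POP_JUMP_IF_FALSE → pop False; jump. Stack: []
LOAD_CONST → push 9. Stack: [9]
LOAD_FAST b → push 32. Stack: [9, 32]
BINARY_OP + → 9 + 32 = 41. Stack: [41]
STORE_FAST n → n=41. Stack: []
LOAD_FAST_LOAD_FAST b,a → push 32,35. Stack: [32, 35]
BINARY_OP % → 32 % 35 = 32. Stack: [32]
LOAD_CONST → push 2. Stack: [32, 2]
BINARY_OP << → 32 << 2 = 128. Stack: [128]
STORE_FAST q → q=128. Stack: []
LOAD_FAST_LOAD_FAST z,a → push 380,35. Stack: [380, 35]
BINARY_OP + → 380 + 35 = 415. Stack: [415]
LOAD_FAST t → push 0. Stack: [415, 0]
LOAD_CONST → push 10. Stack: [415, 0, 10]
BINARY_OP - → 0 - 10 = -10. Stack: [415, -10]
BINARY_OP + → 415 + -10 = 405. Stack: [405]
STORE_FAST x → x=405. Stack: []
LOAD_FAST n → push 41. Stack: [41]
RETURN_VALUE → return 41.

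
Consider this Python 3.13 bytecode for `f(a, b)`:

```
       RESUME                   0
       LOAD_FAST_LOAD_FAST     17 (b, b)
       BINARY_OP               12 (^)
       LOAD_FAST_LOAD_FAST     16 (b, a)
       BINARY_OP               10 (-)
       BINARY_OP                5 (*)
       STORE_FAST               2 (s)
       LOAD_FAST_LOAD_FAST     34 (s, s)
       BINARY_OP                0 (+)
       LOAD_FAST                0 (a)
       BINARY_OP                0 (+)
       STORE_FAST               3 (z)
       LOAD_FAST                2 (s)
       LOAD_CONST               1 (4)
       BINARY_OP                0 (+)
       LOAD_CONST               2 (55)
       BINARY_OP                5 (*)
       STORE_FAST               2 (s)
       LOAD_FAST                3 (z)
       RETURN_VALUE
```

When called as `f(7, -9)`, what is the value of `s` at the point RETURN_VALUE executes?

LOAD_FAST_LOAD_FAST b,b → push -9,-9. Stack: [-9, -9]
BINARY_OP ^ → -9 ^ -9 = 0. Stack: [0]
LOAD_FAST_LOAD_FAST b,a → push -9,7. Stack: [0, -9, 7]
BINARY_OP - → -9 - 7 = -16. Stack: [0, -16]
BINARY_OP * → 0 * -16 = 0. Stack: [0]
STORE_FAST s → s=0. Stack: []
LOAD_FAST_LOAD_FAST s,s → push 0,0. Stack: [0, 0]
BINARY_OP + → 0 + 0 = 0. Stack: [0]
LOAD_FAST a → push 7. Stack: [0, 7]
BINARY_OP + → 0 + 7 = 7. Stack: [7]
STORE_FAST z → z=7. Stack: []
LOAD_FAST s → push 0. Stack: [0]
LOAD_CONST → push 4. Stack: [0, 4]
BINARY_OP + → 0 + 4 = 4. Stack: [4]
LOAD_CONST → push 55. Stack: [4, 55]
BINARY_OP * → 4 * 55 = 220. Stack: [220]
STORE_FAST s → s=220. Stack: []
LOAD_FAST z → push 7. Stack: [7]
RETURN_VALUE → return 7.

220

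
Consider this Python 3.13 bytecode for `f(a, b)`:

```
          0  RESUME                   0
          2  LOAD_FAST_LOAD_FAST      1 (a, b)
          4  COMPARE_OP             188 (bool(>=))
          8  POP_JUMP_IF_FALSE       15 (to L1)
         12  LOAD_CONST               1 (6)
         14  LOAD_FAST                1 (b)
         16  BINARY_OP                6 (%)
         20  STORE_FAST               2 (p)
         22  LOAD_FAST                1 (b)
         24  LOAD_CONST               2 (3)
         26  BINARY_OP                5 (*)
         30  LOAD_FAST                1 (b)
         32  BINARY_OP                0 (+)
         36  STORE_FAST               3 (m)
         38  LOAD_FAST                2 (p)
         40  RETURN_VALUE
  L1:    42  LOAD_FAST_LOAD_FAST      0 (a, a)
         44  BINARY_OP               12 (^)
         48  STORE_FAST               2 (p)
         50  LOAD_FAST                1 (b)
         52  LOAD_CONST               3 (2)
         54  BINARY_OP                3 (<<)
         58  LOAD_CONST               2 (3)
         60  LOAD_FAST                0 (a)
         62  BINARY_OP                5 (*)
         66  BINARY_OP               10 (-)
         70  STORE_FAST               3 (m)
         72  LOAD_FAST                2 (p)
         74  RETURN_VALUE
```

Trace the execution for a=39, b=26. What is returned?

LOAD_FAST_LOAD_FAST a,b → push 39,26. Stack: [39, 26]
COMPARE_OP bool(>=) → 39 vs 26 = True. Stack: [True]
POP_JUMP_IF_FALSE → pop True; no jump. Stack: []
LOAD_CONST → push 6. Stack: [6]
LOAD_FAST b → push 26. Stack: [6, 26]
BINARY_OP % → 6 % 26 = 6. Stack: [6]
STORE_FAST p → p=6. Stack: []
LOAD_FAST b → push 26. Stack: [26]
LOAD_CONST → push 3. Stack: [26, 3]
BINARY_OP * → 26 * 3 = 78. Stack: [78]
LOAD_FAST b → push 26. Stack: [78, 26]
BINARY_OP + → 78 + 26 = 104. Stack: [104]
STORE_FAST m → m=104. Stack: []
LOAD_FAST p → push 6. Stack: [6]
RETURN_VALUE → return 6.

6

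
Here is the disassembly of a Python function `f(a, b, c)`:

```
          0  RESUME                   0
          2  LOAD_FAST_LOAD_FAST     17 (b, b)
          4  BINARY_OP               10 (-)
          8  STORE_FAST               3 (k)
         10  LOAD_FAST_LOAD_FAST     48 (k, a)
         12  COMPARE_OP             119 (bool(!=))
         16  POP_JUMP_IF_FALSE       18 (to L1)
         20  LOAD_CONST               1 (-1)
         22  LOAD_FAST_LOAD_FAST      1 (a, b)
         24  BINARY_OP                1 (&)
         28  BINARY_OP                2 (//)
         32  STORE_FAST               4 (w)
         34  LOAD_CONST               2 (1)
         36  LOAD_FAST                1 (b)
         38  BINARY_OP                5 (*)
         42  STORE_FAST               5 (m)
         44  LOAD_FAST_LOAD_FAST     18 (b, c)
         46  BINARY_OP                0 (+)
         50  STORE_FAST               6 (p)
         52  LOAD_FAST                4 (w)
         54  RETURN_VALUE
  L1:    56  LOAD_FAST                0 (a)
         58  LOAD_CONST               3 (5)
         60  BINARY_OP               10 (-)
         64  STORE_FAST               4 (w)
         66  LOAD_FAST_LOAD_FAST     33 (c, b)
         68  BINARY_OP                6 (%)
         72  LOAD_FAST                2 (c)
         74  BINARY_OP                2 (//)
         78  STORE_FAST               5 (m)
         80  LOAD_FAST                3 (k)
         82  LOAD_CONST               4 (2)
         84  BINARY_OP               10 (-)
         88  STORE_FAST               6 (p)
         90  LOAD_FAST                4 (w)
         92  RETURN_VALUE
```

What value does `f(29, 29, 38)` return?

-1

LOAD_FAST_LOAD_FAST b,b → push 29,29. Stack: [29, 29]
BINARY_OP - → 29 - 29 = 0. Stack: [0]
STORE_FAST k → k=0. Stack: []
LOAD_FAST_LOAD_FAST k,a → push 0,29. Stack: [0, 29]
COMPARE_OP bool(!=) → 0 vs 29 = True. Stack: [True]
POP_JUMP_IF_FALSE → pop True; no jump. Stack: []
LOAD_CONST → push -1. Stack: [-1]
LOAD_FAST_LOAD_FAST a,b → push 29,29. Stack: [-1, 29, 29]
BINARY_OP & → 29 & 29 = 29. Stack: [-1, 29]
BINARY_OP // → -1 // 29 = -1. Stack: [-1]
STORE_FAST w → w=-1. Stack: []
LOAD_CONST → push 1. Stack: [1]
LOAD_FAST b → push 29. Stack: [1, 29]
BINARY_OP * → 1 * 29 = 29. Stack: [29]
STORE_FAST m → m=29. Stack: []
LOAD_FAST_LOAD_FAST b,c → push 29,38. Stack: [29, 38]
BINARY_OP + → 29 + 38 = 67. Stack: [67]
STORE_FAST p → p=67. Stack: []
LOAD_FAST w → push -1. Stack: [-1]
RETURN_VALUE → return -1.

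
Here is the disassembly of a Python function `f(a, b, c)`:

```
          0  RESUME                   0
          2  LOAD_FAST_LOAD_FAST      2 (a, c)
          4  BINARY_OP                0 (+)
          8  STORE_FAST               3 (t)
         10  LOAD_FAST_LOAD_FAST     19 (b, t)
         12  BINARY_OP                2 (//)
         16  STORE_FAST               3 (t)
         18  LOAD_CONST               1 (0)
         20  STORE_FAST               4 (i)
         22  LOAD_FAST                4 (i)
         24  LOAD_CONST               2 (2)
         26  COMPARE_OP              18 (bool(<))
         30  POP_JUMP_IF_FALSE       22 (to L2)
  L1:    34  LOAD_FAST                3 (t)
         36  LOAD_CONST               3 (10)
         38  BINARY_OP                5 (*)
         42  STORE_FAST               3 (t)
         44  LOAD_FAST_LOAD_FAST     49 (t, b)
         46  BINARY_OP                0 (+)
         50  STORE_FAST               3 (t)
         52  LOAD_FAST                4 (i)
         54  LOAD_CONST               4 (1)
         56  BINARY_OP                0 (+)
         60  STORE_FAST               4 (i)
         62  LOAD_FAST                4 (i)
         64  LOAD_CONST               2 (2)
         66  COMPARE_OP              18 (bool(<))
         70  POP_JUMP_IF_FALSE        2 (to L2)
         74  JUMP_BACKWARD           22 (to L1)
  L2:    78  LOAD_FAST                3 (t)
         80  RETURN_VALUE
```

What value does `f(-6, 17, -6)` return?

LOAD_FAST_LOAD_FAST a,c → push -6,-6. Stack: [-6, -6]
BINARY_OP + → -6 + -6 = -12. Stack: [-12]
STORE_FAST t → t=-12. Stack: []
LOAD_FAST_LOAD_FAST b,t → push 17,-12. Stack: [17, -12]
BINARY_OP // → 17 // -12 = -2. Stack: [-2]
STORE_FAST t → t=-2. Stack: []
LOAD_CONST → push 0. Stack: [0]
STORE_FAST i → i=0. Stack: []
LOAD_FAST i → push 0. Stack: [0]
LOAD_CONST → push 2. Stack: [0, 2]
COMPARE_OP bool(<) → 0 vs 2 = True. Stack: [True]
POP_JUMP_IF_FALSE → pop True; no jump. Stack: []
LOAD_FAST t → push -2. Stack: [-2]
LOAD_CONST → push 10. Stack: [-2, 10]
BINARY_OP * → -2 * 10 = -20. Stack: [-20]
STORE_FAST t → t=-20. Stack: []
LOAD_FAST_LOAD_FAST t,b → push -20,17. Stack: [-20, 17]
BINARY_OP + → -20 + 17 = -3. Stack: [-3]
STORE_FAST t → t=-3. Stack: []
LOAD_FAST i → push 0. Stack: [0]
LOAD_CONST → push 1. Stack: [0, 1]
BINARY_OP + → 0 + 1 = 1. Stack: [1]
STORE_FAST i → i=1. Stack: []
LOAD_FAST i → push 1. Stack: [1]
LOAD_CONST → push 2. Stack: [1, 2]
COMPARE_OP bool(<) → 1 vs 2 = True. Stack: [True]
POP_JUMP_IF_FALSE → pop True; no jump. Stack: []
LOAD_FAST t → push -3. Stack: [-3]
LOAD_CONST → push 10. Stack: [-3, 10]
BINARY_OP * → -3 * 10 = -30. Stack: [-30]
STORE_FAST t → t=-30. Stack: []
LOAD_FAST_LOAD_FAST t,b → push -30,17. Stack: [-30, 17]
BINARY_OP + → -30 + 17 = -13. Stack: [-13]
STORE_FAST t → t=-13. Stack: []
LOAD_FAST i → push 1. Stack: [1]
LOAD_CONST → push 1. Stack: [1, 1]
BINARY_OP + → 1 + 1 = 2. Stack: [2]
STORE_FAST i → i=2. Stack: []
LOAD_FAST i → push 2. Stack: [2]
LOAD_CONST → push 2. Stack: [2, 2]
COMPARE_OP bool(<) → 2 vs 2 = False. Stack: [False]
POP_JUMP_IF_FALSE → pop False; jump. Stack: []
LOAD_FAST t → push -13. Stack: [-13]
RETURN_VALUE → return -13.

-13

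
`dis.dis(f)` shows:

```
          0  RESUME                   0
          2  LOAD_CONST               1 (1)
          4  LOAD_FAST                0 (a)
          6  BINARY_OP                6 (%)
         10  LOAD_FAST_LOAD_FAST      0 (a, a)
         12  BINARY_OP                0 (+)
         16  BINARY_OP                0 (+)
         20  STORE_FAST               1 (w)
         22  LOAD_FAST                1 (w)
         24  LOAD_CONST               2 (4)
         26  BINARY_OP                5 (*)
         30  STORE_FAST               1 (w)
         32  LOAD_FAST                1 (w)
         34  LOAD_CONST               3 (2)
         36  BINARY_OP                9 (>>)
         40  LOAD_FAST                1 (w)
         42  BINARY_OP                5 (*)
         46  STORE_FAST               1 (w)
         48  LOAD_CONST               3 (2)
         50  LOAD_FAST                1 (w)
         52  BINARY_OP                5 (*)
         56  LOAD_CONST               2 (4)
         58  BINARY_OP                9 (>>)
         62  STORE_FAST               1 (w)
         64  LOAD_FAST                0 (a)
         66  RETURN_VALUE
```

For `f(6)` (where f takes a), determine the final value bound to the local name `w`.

84

LOAD_CONST → push 1. Stack: [1]
LOAD_FAST a → push 6. Stack: [1, 6]
BINARY_OP % → 1 % 6 = 1. Stack: [1]
LOAD_FAST_LOAD_FAST a,a → push 6,6. Stack: [1, 6, 6]
BINARY_OP + → 6 + 6 = 12. Stack: [1, 12]
BINARY_OP + → 1 + 12 = 13. Stack: [13]
STORE_FAST w → w=13. Stack: []
LOAD_FAST w → push 13. Stack: [13]
LOAD_CONST → push 4. Stack: [13, 4]
BINARY_OP * → 13 * 4 = 52. Stack: [52]
STORE_FAST w → w=52. Stack: []
LOAD_FAST w → push 52. Stack: [52]
LOAD_CONST → push 2. Stack: [52, 2]
BINARY_OP >> → 52 >> 2 = 13. Stack: [13]
LOAD_FAST w → push 52. Stack: [13, 52]
BINARY_OP * → 13 * 52 = 676. Stack: [676]
STORE_FAST w → w=676. Stack: []
LOAD_CONST → push 2. Stack: [2]
LOAD_FAST w → push 676. Stack: [2, 676]
BINARY_OP * → 2 * 676 = 1352. Stack: [1352]
LOAD_CONST → push 4. Stack: [1352, 4]
BINARY_OP >> → 1352 >> 4 = 84. Stack: [84]
STORE_FAST w → w=84. Stack: []
LOAD_FAST a → push 6. Stack: [6]
RETURN_VALUE → return 6.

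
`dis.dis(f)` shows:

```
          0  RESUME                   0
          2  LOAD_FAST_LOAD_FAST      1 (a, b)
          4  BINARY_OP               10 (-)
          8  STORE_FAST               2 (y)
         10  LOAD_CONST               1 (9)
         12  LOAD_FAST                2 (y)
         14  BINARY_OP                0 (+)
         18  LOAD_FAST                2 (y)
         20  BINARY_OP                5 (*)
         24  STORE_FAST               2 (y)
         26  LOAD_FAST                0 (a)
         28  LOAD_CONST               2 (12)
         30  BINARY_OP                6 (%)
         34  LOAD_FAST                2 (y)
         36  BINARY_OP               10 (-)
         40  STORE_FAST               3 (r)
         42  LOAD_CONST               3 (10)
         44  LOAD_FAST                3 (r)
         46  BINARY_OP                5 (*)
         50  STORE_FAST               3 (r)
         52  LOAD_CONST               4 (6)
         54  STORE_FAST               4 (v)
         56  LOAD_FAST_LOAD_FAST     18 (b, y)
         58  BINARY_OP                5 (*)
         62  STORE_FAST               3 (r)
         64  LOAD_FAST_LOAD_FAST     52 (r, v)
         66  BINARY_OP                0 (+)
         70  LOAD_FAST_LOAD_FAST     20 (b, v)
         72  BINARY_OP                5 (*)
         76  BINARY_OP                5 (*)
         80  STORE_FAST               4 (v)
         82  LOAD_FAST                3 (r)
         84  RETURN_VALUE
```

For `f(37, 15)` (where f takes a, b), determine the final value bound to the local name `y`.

682

LOAD_FAST_LOAD_FAST a,b → push 37,15. Stack: [37, 15]
BINARY_OP - → 37 - 15 = 22. Stack: [22]
STORE_FAST y → y=22. Stack: []
LOAD_CONST → push 9. Stack: [9]
LOAD_FAST y → push 22. Stack: [9, 22]
BINARY_OP + → 9 + 22 = 31. Stack: [31]
LOAD_FAST y → push 22. Stack: [31, 22]
BINARY_OP * → 31 * 22 = 682. Stack: [682]
STORE_FAST y → y=682. Stack: []
LOAD_FAST a → push 37. Stack: [37]
LOAD_CONST → push 12. Stack: [37, 12]
BINARY_OP % → 37 % 12 = 1. Stack: [1]
LOAD_FAST y → push 682. Stack: [1, 682]
BINARY_OP - → 1 - 682 = -681. Stack: [-681]
STORE_FAST r → r=-681. Stack: []
LOAD_CONST → push 10. Stack: [10]
LOAD_FAST r → push -681. Stack: [10, -681]
BINARY_OP * → 10 * -681 = -6810. Stack: [-6810]
STORE_FAST r → r=-6810. Stack: []
LOAD_CONST → push 6. Stack: [6]
STORE_FAST v → v=6. Stack: []
LOAD_FAST_LOAD_FAST b,y → push 15,682. Stack: [15, 682]
BINARY_OP * → 15 * 682 = 10230. Stack: [10230]
STORE_FAST r → r=10230. Stack: []
LOAD_FAST_LOAD_FAST r,v → push 10230,6. Stack: [10230, 6]
BINARY_OP + → 10230 + 6 = 10236. Stack: [10236]
LOAD_FAST_LOAD_FAST b,v → push 15,6. Stack: [10236, 15, 6]
BINARY_OP * → 15 * 6 = 90. Stack: [10236, 90]
BINARY_OP * → 10236 * 90 = 921240. Stack: [921240]
STORE_FAST v → v=921240. Stack: []
LOAD_FAST r → push 10230. Stack: [10230]
RETURN_VALUE → return 10230.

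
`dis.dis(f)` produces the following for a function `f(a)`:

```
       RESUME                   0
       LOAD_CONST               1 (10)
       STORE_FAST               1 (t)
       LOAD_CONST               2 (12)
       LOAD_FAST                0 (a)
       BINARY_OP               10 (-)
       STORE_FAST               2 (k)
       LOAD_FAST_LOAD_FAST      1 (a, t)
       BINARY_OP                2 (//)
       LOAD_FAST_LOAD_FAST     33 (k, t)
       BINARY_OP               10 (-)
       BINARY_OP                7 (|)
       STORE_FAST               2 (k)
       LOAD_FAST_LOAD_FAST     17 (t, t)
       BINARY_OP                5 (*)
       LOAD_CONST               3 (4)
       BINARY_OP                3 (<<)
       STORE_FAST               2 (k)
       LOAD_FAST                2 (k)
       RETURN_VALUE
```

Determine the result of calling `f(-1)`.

LOAD_CONST → push 10. Stack: [10]
STORE_FAST t → t=10. Stack: []
LOAD_CONST → push 12. Stack: [12]
LOAD_FAST a → push -1. Stack: [12, -1]
BINARY_OP - → 12 - -1 = 13. Stack: [13]
STORE_FAST k → k=13. Stack: []
LOAD_FAST_LOAD_FAST a,t → push -1,10. Stack: [-1, 10]
BINARY_OP // → -1 // 10 = -1. Stack: [-1]
LOAD_FAST_LOAD_FAST k,t → push 13,10. Stack: [-1, 13, 10]
BINARY_OP - → 13 - 10 = 3. Stack: [-1, 3]
BINARY_OP | → -1 | 3 = -1. Stack: [-1]
STORE_FAST k → k=-1. Stack: []
LOAD_FAST_LOAD_FAST t,t → push 10,10. Stack: [10, 10]
BINARY_OP * → 10 * 10 = 100. Stack: [100]
LOAD_CONST → push 4. Stack: [100, 4]
BINARY_OP << → 100 << 4 = 1600. Stack: [1600]
STORE_FAST k → k=1600. Stack: []
LOAD_FAST k → push 1600. Stack: [1600]
RETURN_VALUE → return 1600.

1600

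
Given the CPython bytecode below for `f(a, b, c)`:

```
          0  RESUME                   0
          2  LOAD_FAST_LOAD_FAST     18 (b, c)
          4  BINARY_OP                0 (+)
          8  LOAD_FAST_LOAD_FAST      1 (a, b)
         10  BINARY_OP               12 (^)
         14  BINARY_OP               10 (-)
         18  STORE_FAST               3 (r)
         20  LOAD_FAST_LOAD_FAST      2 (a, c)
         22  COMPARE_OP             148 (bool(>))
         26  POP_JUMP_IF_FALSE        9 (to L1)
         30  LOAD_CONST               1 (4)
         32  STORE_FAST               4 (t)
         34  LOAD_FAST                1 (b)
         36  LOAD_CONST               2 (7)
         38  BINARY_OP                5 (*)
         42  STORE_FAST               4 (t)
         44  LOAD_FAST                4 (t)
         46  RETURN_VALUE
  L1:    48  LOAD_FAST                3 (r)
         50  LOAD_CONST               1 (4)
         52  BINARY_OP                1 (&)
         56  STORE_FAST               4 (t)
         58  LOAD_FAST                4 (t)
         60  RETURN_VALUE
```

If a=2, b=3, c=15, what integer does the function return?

LOAD_FAST_LOAD_FAST b,c → push 3,15. Stack: [3, 15]
BINARY_OP + → 3 + 15 = 18. Stack: [18]
LOAD_FAST_LOAD_FAST a,b → push 2,3. Stack: [18, 2, 3]
BINARY_OP ^ → 2 ^ 3 = 1. Stack: [18, 1]
BINARY_OP - → 18 - 1 = 17. Stack: [17]
STORE_FAST r → r=17. Stack: []
LOAD_FAST_LOAD_FAST a,c → push 2,15. Stack: [2, 15]
COMPARE_OP bool(>) → 2 vs 15 = False. Stack: [False]
POP_JUMP_IF_FALSE → pop False; jump. Stack: []
LOAD_FAST r → push 17. Stack: [17]
LOAD_CONST → push 4. Stack: [17, 4]
BINARY_OP & → 17 & 4 = 0. Stack: [0]
STORE_FAST t → t=0. Stack: []
LOAD_FAST t → push 0. Stack: [0]
RETURN_VALUE → return 0.

0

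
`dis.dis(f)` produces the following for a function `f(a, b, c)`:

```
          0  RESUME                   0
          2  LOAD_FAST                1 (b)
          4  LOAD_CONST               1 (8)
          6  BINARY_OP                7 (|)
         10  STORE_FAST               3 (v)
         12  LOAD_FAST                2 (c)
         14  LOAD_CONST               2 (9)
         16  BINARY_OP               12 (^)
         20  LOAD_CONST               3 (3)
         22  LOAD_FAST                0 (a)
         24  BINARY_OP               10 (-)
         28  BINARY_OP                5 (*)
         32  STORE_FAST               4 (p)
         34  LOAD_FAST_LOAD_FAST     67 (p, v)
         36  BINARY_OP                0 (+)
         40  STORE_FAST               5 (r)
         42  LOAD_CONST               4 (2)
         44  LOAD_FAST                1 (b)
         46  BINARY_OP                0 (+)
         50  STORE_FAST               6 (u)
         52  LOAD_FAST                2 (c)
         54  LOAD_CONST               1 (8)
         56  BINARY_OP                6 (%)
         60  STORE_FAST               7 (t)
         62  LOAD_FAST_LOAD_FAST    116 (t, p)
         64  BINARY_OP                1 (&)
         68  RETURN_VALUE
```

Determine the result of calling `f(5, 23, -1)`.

4

LOAD_FAST b → push 23. Stack: [23]
LOAD_CONST → push 8. Stack: [23, 8]
BINARY_OP | → 23 | 8 = 31. Stack: [31]
STORE_FAST v → v=31. Stack: []
LOAD_FAST c → push -1. Stack: [-1]
LOAD_CONST → push 9. Stack: [-1, 9]
BINARY_OP ^ → -1 ^ 9 = -10. Stack: [-10]
LOAD_CONST → push 3. Stack: [-10, 3]
LOAD_FAST a → push 5. Stack: [-10, 3, 5]
BINARY_OP - → 3 - 5 = -2. Stack: [-10, -2]
BINARY_OP * → -10 * -2 = 20. Stack: [20]
STORE_FAST p → p=20. Stack: []
LOAD_FAST_LOAD_FAST p,v → push 20,31. Stack: [20, 31]
BINARY_OP + → 20 + 31 = 51. Stack: [51]
STORE_FAST r → r=51. Stack: []
LOAD_CONST → push 2. Stack: [2]
LOAD_FAST b → push 23. Stack: [2, 23]
BINARY_OP + → 2 + 23 = 25. Stack: [25]
STORE_FAST u → u=25. Stack: []
LOAD_FAST c → push -1. Stack: [-1]
LOAD_CONST → push 8. Stack: [-1, 8]
BINARY_OP % → -1 % 8 = 7. Stack: [7]
STORE_FAST t → t=7. Stack: []
LOAD_FAST_LOAD_FAST t,p → push 7,20. Stack: [7, 20]
BINARY_OP & → 7 & 20 = 4. Stack: [4]
RETURN_VALUE → return 4.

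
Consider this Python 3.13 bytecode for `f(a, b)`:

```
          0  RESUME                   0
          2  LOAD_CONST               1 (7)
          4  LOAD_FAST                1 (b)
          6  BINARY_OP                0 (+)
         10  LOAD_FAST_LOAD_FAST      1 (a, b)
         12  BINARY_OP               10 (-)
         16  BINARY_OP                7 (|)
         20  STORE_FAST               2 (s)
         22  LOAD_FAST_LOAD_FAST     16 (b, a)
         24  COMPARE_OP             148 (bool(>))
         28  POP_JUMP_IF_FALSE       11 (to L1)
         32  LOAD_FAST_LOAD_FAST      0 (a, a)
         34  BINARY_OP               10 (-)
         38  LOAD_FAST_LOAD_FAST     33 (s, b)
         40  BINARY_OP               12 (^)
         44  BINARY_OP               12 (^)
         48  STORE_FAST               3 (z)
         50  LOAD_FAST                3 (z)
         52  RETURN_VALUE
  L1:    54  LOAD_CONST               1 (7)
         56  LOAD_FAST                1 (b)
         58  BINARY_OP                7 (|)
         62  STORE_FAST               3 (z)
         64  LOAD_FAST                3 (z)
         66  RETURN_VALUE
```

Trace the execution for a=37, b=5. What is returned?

LOAD_CONST → push 7. Stack: [7]
LOAD_FAST b → push 5. Stack: [7, 5]
BINARY_OP + → 7 + 5 = 12. Stack: [12]
LOAD_FAST_LOAD_FAST a,b → push 37,5. Stack: [12, 37, 5]
BINARY_OP - → 37 - 5 = 32. Stack: [12, 32]
BINARY_OP | → 12 | 32 = 44. Stack: [44]
STORE_FAST s → s=44. Stack: []
LOAD_FAST_LOAD_FAST b,a → push 5,37. Stack: [5, 37]
COMPARE_OP bool(>) → 5 vs 37 = False. Stack: [False]
POP_JUMP_IF_FALSE → pop False; jump. Stack: []
LOAD_CONST → push 7. Stack: [7]
LOAD_FAST b → push 5. Stack: [7, 5]
BINARY_OP | → 7 | 5 = 7. Stack: [7]
STORE_FAST z → z=7. Stack: []
LOAD_FAST z → push 7. Stack: [7]
RETURN_VALUE → return 7.

7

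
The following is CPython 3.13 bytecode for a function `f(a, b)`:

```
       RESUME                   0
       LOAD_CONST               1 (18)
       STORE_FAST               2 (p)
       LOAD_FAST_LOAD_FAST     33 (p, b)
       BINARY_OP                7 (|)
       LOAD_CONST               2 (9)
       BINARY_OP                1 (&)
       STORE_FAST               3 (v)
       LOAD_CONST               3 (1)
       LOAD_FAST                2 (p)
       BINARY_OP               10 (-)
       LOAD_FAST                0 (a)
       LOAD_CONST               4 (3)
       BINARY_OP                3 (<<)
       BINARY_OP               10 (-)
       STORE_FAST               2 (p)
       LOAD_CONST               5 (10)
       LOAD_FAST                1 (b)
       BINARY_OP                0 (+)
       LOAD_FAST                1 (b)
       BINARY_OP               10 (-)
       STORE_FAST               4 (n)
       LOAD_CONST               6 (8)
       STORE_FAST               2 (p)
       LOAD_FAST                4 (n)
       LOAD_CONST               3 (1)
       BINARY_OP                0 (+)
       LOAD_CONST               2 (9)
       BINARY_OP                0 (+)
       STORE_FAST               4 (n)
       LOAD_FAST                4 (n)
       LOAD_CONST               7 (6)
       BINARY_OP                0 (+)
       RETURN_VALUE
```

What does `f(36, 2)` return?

26

LOAD_CONST → push 18. Stack: [18]
STORE_FAST p → p=18. Stack: []
LOAD_FAST_LOAD_FAST p,b → push 18,2. Stack: [18, 2]
BINARY_OP | → 18 | 2 = 18. Stack: [18]
LOAD_CONST → push 9. Stack: [18, 9]
BINARY_OP & → 18 & 9 = 0. Stack: [0]
STORE_FAST v → v=0. Stack: []
LOAD_CONST → push 1. Stack: [1]
LOAD_FAST p → push 18. Stack: [1, 18]
BINARY_OP - → 1 - 18 = -17. Stack: [-17]
LOAD_FAST a → push 36. Stack: [-17, 36]
LOAD_CONST → push 3. Stack: [-17, 36, 3]
BINARY_OP << → 36 << 3 = 288. Stack: [-17, 288]
BINARY_OP - → -17 - 288 = -305. Stack: [-305]
STORE_FAST p → p=-305. Stack: []
LOAD_CONST → push 10. Stack: [10]
LOAD_FAST b → push 2. Stack: [10, 2]
BINARY_OP + → 10 + 2 = 12. Stack: [12]
LOAD_FAST b → push 2. Stack: [12, 2]
BINARY_OP - → 12 - 2 = 10. Stack: [10]
STORE_FAST n → n=10. Stack: []
LOAD_CONST → push 8. Stack: [8]
STORE_FAST p → p=8. Stack: []
LOAD_FAST n → push 10. Stack: [10]
LOAD_CONST → push 1. Stack: [10, 1]
BINARY_OP + → 10 + 1 = 11. Stack: [11]
LOAD_CONST → push 9. Stack: [11, 9]
BINARY_OP + → 11 + 9 = 20. Stack: [20]
STORE_FAST n → n=20. Stack: []
LOAD_FAST n → push 20. Stack: [20]
LOAD_CONST → push 6. Stack: [20, 6]
BINARY_OP + → 20 + 6 = 26. Stack: [26]
RETURN_VALUE → return 26.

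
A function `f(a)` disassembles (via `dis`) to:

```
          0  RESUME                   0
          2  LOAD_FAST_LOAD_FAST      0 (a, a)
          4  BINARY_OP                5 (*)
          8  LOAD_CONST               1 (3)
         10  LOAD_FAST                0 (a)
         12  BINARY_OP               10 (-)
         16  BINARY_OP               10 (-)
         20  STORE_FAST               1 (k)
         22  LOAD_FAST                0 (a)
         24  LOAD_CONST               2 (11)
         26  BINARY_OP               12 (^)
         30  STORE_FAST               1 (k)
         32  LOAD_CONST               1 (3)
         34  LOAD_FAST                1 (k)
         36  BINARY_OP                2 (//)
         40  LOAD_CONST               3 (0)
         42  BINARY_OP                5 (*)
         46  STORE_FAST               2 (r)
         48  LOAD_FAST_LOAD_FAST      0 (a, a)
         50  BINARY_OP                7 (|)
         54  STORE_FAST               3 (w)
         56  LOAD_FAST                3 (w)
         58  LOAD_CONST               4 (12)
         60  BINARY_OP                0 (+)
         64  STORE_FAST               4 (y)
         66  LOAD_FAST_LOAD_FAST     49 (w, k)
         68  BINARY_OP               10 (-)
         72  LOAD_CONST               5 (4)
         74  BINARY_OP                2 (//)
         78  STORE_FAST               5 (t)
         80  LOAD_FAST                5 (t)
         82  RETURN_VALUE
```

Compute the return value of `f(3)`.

LOAD_FAST_LOAD_FAST a,a → push 3,3. Stack: [3, 3]
BINARY_OP * → 3 * 3 = 9. Stack: [9]
LOAD_CONST → push 3. Stack: [9, 3]
LOAD_FAST a → push 3. Stack: [9, 3, 3]
BINARY_OP - → 3 - 3 = 0. Stack: [9, 0]
BINARY_OP - → 9 - 0 = 9. Stack: [9]
STORE_FAST k → k=9. Stack: []
LOAD_FAST a → push 3. Stack: [3]
LOAD_CONST → push 11. Stack: [3, 11]
BINARY_OP ^ → 3 ^ 11 = 8. Stack: [8]
STORE_FAST k → k=8. Stack: []
LOAD_CONST → push 3. Stack: [3]
LOAD_FAST k → push 8. Stack: [3, 8]
BINARY_OP // → 3 // 8 = 0. Stack: [0]
LOAD_CONST → push 0. Stack: [0, 0]
BINARY_OP * → 0 * 0 = 0. Stack: [0]
STORE_FAST r → r=0. Stack: []
LOAD_FAST_LOAD_FAST a,a → push 3,3. Stack: [3, 3]
BINARY_OP | → 3 | 3 = 3. Stack: [3]
STORE_FAST w → w=3. Stack: []
LOAD_FAST w → push 3. Stack: [3]
LOAD_CONST → push 12. Stack: [3, 12]
BINARY_OP + → 3 + 12 = 15. Stack: [15]
STORE_FAST y → y=15. Stack: []
LOAD_FAST_LOAD_FAST w,k → push 3,8. Stack: [3, 8]
BINARY_OP - → 3 - 8 = -5. Stack: [-5]
LOAD_CONST → push 4. Stack: [-5, 4]
BINARY_OP // → -5 // 4 = -2. Stack: [-2]
STORE_FAST t → t=-2. Stack: []
LOAD_FAST t → push -2. Stack: [-2]
RETURN_VALUE → return -2.

-2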